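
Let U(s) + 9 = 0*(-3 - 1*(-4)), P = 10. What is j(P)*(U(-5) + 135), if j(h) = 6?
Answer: 756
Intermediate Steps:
U(s) = -9 (U(s) = -9 + 0*(-3 - 1*(-4)) = -9 + 0*(-3 + 4) = -9 + 0*1 = -9 + 0 = -9)
j(P)*(U(-5) + 135) = 6*(-9 + 135) = 6*126 = 756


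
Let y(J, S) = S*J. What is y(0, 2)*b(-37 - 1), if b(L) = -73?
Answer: 0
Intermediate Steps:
y(J, S) = J*S
y(0, 2)*b(-37 - 1) = (0*2)*(-73) = 0*(-73) = 0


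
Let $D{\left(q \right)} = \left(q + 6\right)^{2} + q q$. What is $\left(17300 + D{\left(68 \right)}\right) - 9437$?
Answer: $17963$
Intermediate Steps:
$D{\left(q \right)} = q^{2} + \left(6 + q\right)^{2}$ ($D{\left(q \right)} = \left(6 + q\right)^{2} + q^{2} = q^{2} + \left(6 + q\right)^{2}$)
$\left(17300 + D{\left(68 \right)}\right) - 9437 = \left(17300 + \left(68^{2} + \left(6 + 68\right)^{2}\right)\right) - 9437 = \left(17300 + \left(4624 + 74^{2}\right)\right) - 9437 = \left(17300 + \left(4624 + 5476\right)\right) - 9437 = \left(17300 + 10100\right) - 9437 = 27400 - 9437 = 17963$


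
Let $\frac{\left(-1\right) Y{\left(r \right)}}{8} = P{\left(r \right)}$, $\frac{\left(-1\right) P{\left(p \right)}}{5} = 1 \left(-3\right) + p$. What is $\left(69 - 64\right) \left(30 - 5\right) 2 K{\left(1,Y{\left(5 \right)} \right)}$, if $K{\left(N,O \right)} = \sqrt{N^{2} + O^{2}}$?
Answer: $250 \sqrt{6401} \approx 20002.0$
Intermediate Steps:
$P{\left(p \right)} = 15 - 5 p$ ($P{\left(p \right)} = - 5 \left(1 \left(-3\right) + p\right) = - 5 \left(-3 + p\right) = 15 - 5 p$)
$Y{\left(r \right)} = -120 + 40 r$ ($Y{\left(r \right)} = - 8 \left(15 - 5 r\right) = -120 + 40 r$)
$\left(69 - 64\right) \left(30 - 5\right) 2 K{\left(1,Y{\left(5 \right)} \right)} = \left(69 - 64\right) \left(30 - 5\right) 2 \sqrt{1^{2} + \left(-120 + 40 \cdot 5\right)^{2}} = 5 \cdot 25 \cdot 2 \sqrt{1 + \left(-120 + 200\right)^{2}} = 125 \cdot 2 \sqrt{1 + 80^{2}} = 250 \sqrt{1 + 6400} = 250 \sqrt{6401}$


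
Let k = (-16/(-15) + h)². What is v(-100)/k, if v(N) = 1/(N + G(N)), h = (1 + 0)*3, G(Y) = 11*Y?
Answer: -3/59536 ≈ -5.0390e-5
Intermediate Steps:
h = 3 (h = 1*3 = 3)
v(N) = 1/(12*N) (v(N) = 1/(N + 11*N) = 1/(12*N))
k = 3721/225 (k = (-16/(-15) + 3)² = (-16*(-1/15) + 3)² = (16/15 + 3)² = (61/15)² = 3721/225 ≈ 16.538)
v(-100)/k = ((1/12)/(-100))/(3721/225) = ((1/12)*(-1/100))*(225/3721) = -1/1200*225/3721 = -3/59536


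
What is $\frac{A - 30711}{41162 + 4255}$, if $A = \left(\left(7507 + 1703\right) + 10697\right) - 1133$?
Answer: $- \frac{3979}{15139} \approx -0.26283$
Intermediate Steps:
$A = 18774$ ($A = \left(9210 + 10697\right) - 1133 = 19907 - 1133 = 18774$)
$\frac{A - 30711}{41162 + 4255} = \frac{18774 - 30711}{41162 + 4255} = - \frac{11937}{45417} = \left(-11937\right) \frac{1}{45417} = - \frac{3979}{15139}$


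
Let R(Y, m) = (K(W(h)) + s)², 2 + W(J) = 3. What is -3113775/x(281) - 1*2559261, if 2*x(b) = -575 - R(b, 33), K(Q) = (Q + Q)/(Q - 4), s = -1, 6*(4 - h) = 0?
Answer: -265042185/104 ≈ -2.5485e+6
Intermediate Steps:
h = 4 (h = 4 - ⅙*0 = 4 + 0 = 4)
W(J) = 1 (W(J) = -2 + 3 = 1)
K(Q) = 2*Q/(-4 + Q) (K(Q) = (2*Q)/(-4 + Q) = 2*Q/(-4 + Q))
R(Y, m) = 25/9 (R(Y, m) = (2*1/(-4 + 1) - 1)² = (2*1/(-3) - 1)² = (2*1*(-⅓) - 1)² = (-⅔ - 1)² = (-5/3)² = 25/9)
x(b) = -2600/9 (x(b) = (-575 - 1*25/9)/2 = (-575 - 25/9)/2 = (½)*(-5200/9) = -2600/9)
-3113775/x(281) - 1*2559261 = -3113775/(-2600/9) - 1*2559261 = -3113775*(-9/2600) - 2559261 = 1120959/104 - 2559261 = -265042185/104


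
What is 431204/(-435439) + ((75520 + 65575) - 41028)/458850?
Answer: -154284880987/199801185150 ≈ -0.77219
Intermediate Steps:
431204/(-435439) + ((75520 + 65575) - 41028)/458850 = 431204*(-1/435439) + (141095 - 41028)*(1/458850) = -431204/435439 + 100067*(1/458850) = -431204/435439 + 100067/458850 = -154284880987/199801185150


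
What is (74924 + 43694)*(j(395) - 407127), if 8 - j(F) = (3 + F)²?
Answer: -67081207214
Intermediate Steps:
j(F) = 8 - (3 + F)²
(74924 + 43694)*(j(395) - 407127) = (74924 + 43694)*((8 - (3 + 395)²) - 407127) = 118618*((8 - 1*398²) - 407127) = 118618*((8 - 1*158404) - 407127) = 118618*((8 - 158404) - 407127) = 118618*(-158396 - 407127) = 118618*(-565523) = -67081207214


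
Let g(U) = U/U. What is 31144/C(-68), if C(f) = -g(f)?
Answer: -31144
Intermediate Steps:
g(U) = 1
C(f) = -1 (C(f) = -1*1 = -1)
31144/C(-68) = 31144/(-1) = 31144*(-1) = -31144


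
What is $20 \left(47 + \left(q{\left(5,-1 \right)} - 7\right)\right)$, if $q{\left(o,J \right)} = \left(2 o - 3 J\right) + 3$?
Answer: $1120$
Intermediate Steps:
$q{\left(o,J \right)} = 3 - 3 J + 2 o$ ($q{\left(o,J \right)} = \left(- 3 J + 2 o\right) + 3 = 3 - 3 J + 2 o$)
$20 \left(47 + \left(q{\left(5,-1 \right)} - 7\right)\right) = 20 \left(47 + \left(\left(3 - -3 + 2 \cdot 5\right) - 7\right)\right) = 20 \left(47 + \left(\left(3 + 3 + 10\right) - 7\right)\right) = 20 \left(47 + \left(16 - 7\right)\right) = 20 \left(47 + 9\right) = 20 \cdot 56 = 1120$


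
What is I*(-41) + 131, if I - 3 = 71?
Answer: -2903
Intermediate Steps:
I = 74 (I = 3 + 71 = 74)
I*(-41) + 131 = 74*(-41) + 131 = -3034 + 131 = -2903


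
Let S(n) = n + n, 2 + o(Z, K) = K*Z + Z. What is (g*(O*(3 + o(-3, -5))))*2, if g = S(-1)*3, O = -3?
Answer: 468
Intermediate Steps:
o(Z, K) = -2 + Z + K*Z (o(Z, K) = -2 + (K*Z + Z) = -2 + (Z + K*Z) = -2 + Z + K*Z)
S(n) = 2*n
g = -6 (g = (2*(-1))*3 = -2*3 = -6)
(g*(O*(3 + o(-3, -5))))*2 = -(-18)*(3 + (-2 - 3 - 5*(-3)))*2 = -(-18)*(3 + (-2 - 3 + 15))*2 = -(-18)*(3 + 10)*2 = -(-18)*13*2 = -6*(-39)*2 = 234*2 = 468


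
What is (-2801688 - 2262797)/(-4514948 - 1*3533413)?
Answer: 5064485/8048361 ≈ 0.62926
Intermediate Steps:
(-2801688 - 2262797)/(-4514948 - 1*3533413) = -5064485/(-4514948 - 3533413) = -5064485/(-8048361) = -5064485*(-1/8048361) = 5064485/8048361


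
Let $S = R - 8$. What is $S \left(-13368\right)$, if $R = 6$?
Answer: $26736$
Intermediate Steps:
$S = -2$ ($S = 6 - 8 = -2$)
$S \left(-13368\right) = \left(-2\right) \left(-13368\right) = 26736$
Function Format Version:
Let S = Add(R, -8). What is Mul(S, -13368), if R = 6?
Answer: 26736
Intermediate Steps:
S = -2 (S = Add(6, -8) = -2)
Mul(S, -13368) = Mul(-2, -13368) = 26736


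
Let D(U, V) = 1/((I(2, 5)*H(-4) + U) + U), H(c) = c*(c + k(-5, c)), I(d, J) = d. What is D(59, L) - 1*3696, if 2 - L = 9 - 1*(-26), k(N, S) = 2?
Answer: -495263/134 ≈ -3696.0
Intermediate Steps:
L = -33 (L = 2 - (9 - 1*(-26)) = 2 - (9 + 26) = 2 - 1*35 = 2 - 35 = -33)
H(c) = c*(2 + c) (H(c) = c*(c + 2) = c*(2 + c))
D(U, V) = 1/(16 + 2*U) (D(U, V) = 1/((2*(-4*(2 - 4)) + U) + U) = 1/((2*(-4*(-2)) + U) + U) = 1/((2*8 + U) + U) = 1/((16 + U) + U) = 1/(16 + 2*U))
D(59, L) - 1*3696 = 1/(2*(8 + 59)) - 1*3696 = (½)/67 - 3696 = (½)*(1/67) - 3696 = 1/134 - 3696 = -495263/134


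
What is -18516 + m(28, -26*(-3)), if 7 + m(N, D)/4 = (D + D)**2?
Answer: 78800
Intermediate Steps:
m(N, D) = -28 + 16*D**2 (m(N, D) = -28 + 4*(D + D)**2 = -28 + 4*(2*D)**2 = -28 + 4*(4*D**2) = -28 + 16*D**2)
-18516 + m(28, -26*(-3)) = -18516 + (-28 + 16*(-26*(-3))**2) = -18516 + (-28 + 16*78**2) = -18516 + (-28 + 16*6084) = -18516 + (-28 + 97344) = -18516 + 97316 = 78800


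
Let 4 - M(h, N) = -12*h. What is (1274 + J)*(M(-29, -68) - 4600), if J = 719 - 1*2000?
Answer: 34608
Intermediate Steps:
J = -1281 (J = 719 - 2000 = -1281)
M(h, N) = 4 + 12*h (M(h, N) = 4 - (-12)*h = 4 + 12*h)
(1274 + J)*(M(-29, -68) - 4600) = (1274 - 1281)*((4 + 12*(-29)) - 4600) = -7*((4 - 348) - 4600) = -7*(-344 - 4600) = -7*(-4944) = 34608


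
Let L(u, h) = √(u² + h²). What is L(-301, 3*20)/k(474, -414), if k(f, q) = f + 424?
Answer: √94201/898 ≈ 0.34178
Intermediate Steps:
k(f, q) = 424 + f
L(u, h) = √(h² + u²)
L(-301, 3*20)/k(474, -414) = √((3*20)² + (-301)²)/(424 + 474) = √(60² + 90601)/898 = √(3600 + 90601)*(1/898) = √94201*(1/898) = √94201/898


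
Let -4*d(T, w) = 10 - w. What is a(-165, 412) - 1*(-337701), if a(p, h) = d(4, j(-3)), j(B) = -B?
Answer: 1350797/4 ≈ 3.3770e+5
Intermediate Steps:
d(T, w) = -5/2 + w/4 (d(T, w) = -(10 - w)/4 = -5/2 + w/4)
a(p, h) = -7/4 (a(p, h) = -5/2 + (-1*(-3))/4 = -5/2 + (1/4)*3 = -5/2 + 3/4 = -7/4)
a(-165, 412) - 1*(-337701) = -7/4 - 1*(-337701) = -7/4 + 337701 = 1350797/4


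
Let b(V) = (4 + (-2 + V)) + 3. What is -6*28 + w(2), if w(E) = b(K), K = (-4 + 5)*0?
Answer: -163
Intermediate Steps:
K = 0 (K = 1*0 = 0)
b(V) = 5 + V (b(V) = (2 + V) + 3 = 5 + V)
w(E) = 5 (w(E) = 5 + 0 = 5)
-6*28 + w(2) = -6*28 + 5 = -168 + 5 = -163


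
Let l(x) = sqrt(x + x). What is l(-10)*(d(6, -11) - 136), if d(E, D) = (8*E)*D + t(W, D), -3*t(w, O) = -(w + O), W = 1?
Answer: -4004*I*sqrt(5)/3 ≈ -2984.4*I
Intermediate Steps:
l(x) = sqrt(2)*sqrt(x) (l(x) = sqrt(2*x) = sqrt(2)*sqrt(x))
t(w, O) = O/3 + w/3 (t(w, O) = -(-1)*(w + O)/3 = -(-1)*(O + w)/3 = -(-O - w)/3 = O/3 + w/3)
d(E, D) = 1/3 + D/3 + 8*D*E (d(E, D) = (8*E)*D + (D/3 + (1/3)*1) = 8*D*E + (D/3 + 1/3) = 8*D*E + (1/3 + D/3) = 1/3 + D/3 + 8*D*E)
l(-10)*(d(6, -11) - 136) = (sqrt(2)*sqrt(-10))*((1/3 + (1/3)*(-11) + 8*(-11)*6) - 136) = (sqrt(2)*(I*sqrt(10)))*((1/3 - 11/3 - 528) - 136) = (2*I*sqrt(5))*(-1594/3 - 136) = (2*I*sqrt(5))*(-2002/3) = -4004*I*sqrt(5)/3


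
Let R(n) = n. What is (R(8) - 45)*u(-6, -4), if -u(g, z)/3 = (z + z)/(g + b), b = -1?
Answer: 888/7 ≈ 126.86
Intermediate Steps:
u(g, z) = -6*z/(-1 + g) (u(g, z) = -3*(z + z)/(g - 1) = -3*2*z/(-1 + g) = -6*z/(-1 + g))
(R(8) - 45)*u(-6, -4) = (8 - 45)*(-6*(-4)/(-1 - 6)) = -(-222)*(-4)/(-7) = -(-222)*(-4)*(-1)/7 = -37*(-24/7) = 888/7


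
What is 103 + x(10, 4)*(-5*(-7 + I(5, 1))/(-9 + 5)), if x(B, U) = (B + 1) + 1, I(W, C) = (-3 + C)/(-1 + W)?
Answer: -19/2 ≈ -9.5000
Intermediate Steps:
I(W, C) = (-3 + C)/(-1 + W)
x(B, U) = 2 + B (x(B, U) = (1 + B) + 1 = 2 + B)
103 + x(10, 4)*(-5*(-7 + I(5, 1))/(-9 + 5)) = 103 + (2 + 10)*(-5*(-7 + (-3 + 1)/(-1 + 5))/(-9 + 5)) = 103 + 12*(-5*(-7 - 2/4)/(-4)) = 103 + 12*(-5*(-7 + (¼)*(-2))*(-1)/4) = 103 + 12*(-5*(-7 - ½)*(-1)/4) = 103 + 12*(-(-75)*(-1)/(2*4)) = 103 + 12*(-5*15/8) = 103 + 12*(-75/8) = 103 - 225/2 = -19/2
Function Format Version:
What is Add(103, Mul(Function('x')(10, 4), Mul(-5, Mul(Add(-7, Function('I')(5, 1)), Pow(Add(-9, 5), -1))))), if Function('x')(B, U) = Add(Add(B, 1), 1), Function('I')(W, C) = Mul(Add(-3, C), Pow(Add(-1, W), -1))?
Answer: Rational(-19, 2) ≈ -9.5000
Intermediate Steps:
Function('I')(W, C) = Mul(Pow(Add(-1, W), -1), Add(-3, C))
Function('x')(B, U) = Add(2, B) (Function('x')(B, U) = Add(Add(1, B), 1) = Add(2, B))
Add(103, Mul(Function('x')(10, 4), Mul(-5, Mul(Add(-7, Function('I')(5, 1)), Pow(Add(-9, 5), -1))))) = Add(103, Mul(Add(2, 10), Mul(-5, Mul(Add(-7, Mul(Pow(Add(-1, 5), -1), Add(-3, 1))), Pow(Add(-9, 5), -1))))) = Add(103, Mul(12, Mul(-5, Mul(Add(-7, Mul(Pow(4, -1), -2)), Pow(-4, -1))))) = Add(103, Mul(12, Mul(-5, Mul(Add(-7, Mul(Rational(1, 4), -2)), Rational(-1, 4))))) = Add(103, Mul(12, Mul(-5, Mul(Add(-7, Rational(-1, 2)), Rational(-1, 4))))) = Add(103, Mul(12, Mul(-5, Mul(Rational(-15, 2), Rational(-1, 4))))) = Add(103, Mul(12, Mul(-5, Rational(15, 8)))) = Add(103, Mul(12, Rational(-75, 8))) = Add(103, Rational(-225, 2)) = Rational(-19, 2)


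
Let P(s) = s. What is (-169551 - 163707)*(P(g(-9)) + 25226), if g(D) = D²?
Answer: -8433760206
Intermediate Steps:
(-169551 - 163707)*(P(g(-9)) + 25226) = (-169551 - 163707)*((-9)² + 25226) = -333258*(81 + 25226) = -333258*25307 = -8433760206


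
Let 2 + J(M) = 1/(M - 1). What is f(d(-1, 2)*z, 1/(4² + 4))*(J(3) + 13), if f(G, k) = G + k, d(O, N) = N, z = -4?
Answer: -3657/40 ≈ -91.425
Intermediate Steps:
J(M) = -2 + 1/(-1 + M) (J(M) = -2 + 1/(M - 1) = -2 + 1/(-1 + M))
f(d(-1, 2)*z, 1/(4² + 4))*(J(3) + 13) = (2*(-4) + 1/(4² + 4))*((3 - 2*3)/(-1 + 3) + 13) = (-8 + 1/(16 + 4))*((3 - 6)/2 + 13) = (-8 + 1/20)*((½)*(-3) + 13) = (-8 + 1/20)*(-3/2 + 13) = -159/20*23/2 = -3657/40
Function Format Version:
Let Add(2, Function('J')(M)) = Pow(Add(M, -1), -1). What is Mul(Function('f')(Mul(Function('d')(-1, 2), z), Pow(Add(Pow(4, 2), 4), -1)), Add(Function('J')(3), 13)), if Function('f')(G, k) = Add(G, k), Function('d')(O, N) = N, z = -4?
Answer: Rational(-3657, 40) ≈ -91.425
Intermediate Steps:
Function('J')(M) = Add(-2, Pow(Add(-1, M), -1)) (Function('J')(M) = Add(-2, Pow(Add(M, -1), -1)) = Add(-2, Pow(Add(-1, M), -1)))
Mul(Function('f')(Mul(Function('d')(-1, 2), z), Pow(Add(Pow(4, 2), 4), -1)), Add(Function('J')(3), 13)) = Mul(Add(Mul(2, -4), Pow(Add(Pow(4, 2), 4), -1)), Add(Mul(Pow(Add(-1, 3), -1), Add(3, Mul(-2, 3))), 13)) = Mul(Add(-8, Pow(Add(16, 4), -1)), Add(Mul(Pow(2, -1), Add(3, -6)), 13)) = Mul(Add(-8, Pow(20, -1)), Add(Mul(Rational(1, 2), -3), 13)) = Mul(Add(-8, Rational(1, 20)), Add(Rational(-3, 2), 13)) = Mul(Rational(-159, 20), Rational(23, 2)) = Rational(-3657, 40)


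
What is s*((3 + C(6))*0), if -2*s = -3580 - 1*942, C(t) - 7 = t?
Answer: 0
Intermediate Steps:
C(t) = 7 + t
s = 2261 (s = -(-3580 - 1*942)/2 = -(-3580 - 942)/2 = -½*(-4522) = 2261)
s*((3 + C(6))*0) = 2261*((3 + (7 + 6))*0) = 2261*((3 + 13)*0) = 2261*(16*0) = 2261*0 = 0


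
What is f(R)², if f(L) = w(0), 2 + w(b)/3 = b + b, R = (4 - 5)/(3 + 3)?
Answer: 36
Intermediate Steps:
R = -⅙ (R = -1/6 = -1*⅙ = -⅙ ≈ -0.16667)
w(b) = -6 + 6*b (w(b) = -6 + 3*(b + b) = -6 + 3*(2*b) = -6 + 6*b)
f(L) = -6 (f(L) = -6 + 6*0 = -6 + 0 = -6)
f(R)² = (-6)² = 36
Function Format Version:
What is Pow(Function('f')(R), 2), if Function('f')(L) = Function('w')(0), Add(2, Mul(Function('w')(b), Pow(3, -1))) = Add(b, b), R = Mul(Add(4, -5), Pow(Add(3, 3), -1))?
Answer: 36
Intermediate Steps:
R = Rational(-1, 6) (R = Mul(-1, Pow(6, -1)) = Mul(-1, Rational(1, 6)) = Rational(-1, 6) ≈ -0.16667)
Function('w')(b) = Add(-6, Mul(6, b)) (Function('w')(b) = Add(-6, Mul(3, Add(b, b))) = Add(-6, Mul(3, Mul(2, b))) = Add(-6, Mul(6, b)))
Function('f')(L) = -6 (Function('f')(L) = Add(-6, Mul(6, 0)) = Add(-6, 0) = -6)
Pow(Function('f')(R), 2) = Pow(-6, 2) = 36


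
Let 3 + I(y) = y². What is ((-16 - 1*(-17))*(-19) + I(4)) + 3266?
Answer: 3260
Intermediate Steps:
I(y) = -3 + y²
((-16 - 1*(-17))*(-19) + I(4)) + 3266 = ((-16 - 1*(-17))*(-19) + (-3 + 4²)) + 3266 = ((-16 + 17)*(-19) + (-3 + 16)) + 3266 = (1*(-19) + 13) + 3266 = (-19 + 13) + 3266 = -6 + 3266 = 3260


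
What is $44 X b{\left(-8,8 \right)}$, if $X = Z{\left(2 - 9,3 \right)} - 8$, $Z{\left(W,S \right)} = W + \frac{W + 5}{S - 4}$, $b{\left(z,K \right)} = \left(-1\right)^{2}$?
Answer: $-572$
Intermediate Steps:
$b{\left(z,K \right)} = 1$
$Z{\left(W,S \right)} = W + \frac{5 + W}{-4 + S}$
$X = -13$ ($X = \frac{5 - 3 \left(2 - 9\right) + 3 \left(2 - 9\right)}{-4 + 3} - 8 = \frac{5 - 3 \left(2 - 9\right) + 3 \left(2 - 9\right)}{-1} - 8 = - (5 - -21 + 3 \left(-7\right)) - 8 = - (5 + 21 - 21) - 8 = \left(-1\right) 5 - 8 = -5 - 8 = -13$)
$44 X b{\left(-8,8 \right)} = 44 \left(-13\right) 1 = \left(-572\right) 1 = -572$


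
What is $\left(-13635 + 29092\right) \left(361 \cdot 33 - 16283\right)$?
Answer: $-67547090$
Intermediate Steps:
$\left(-13635 + 29092\right) \left(361 \cdot 33 - 16283\right) = 15457 \left(11913 - 16283\right) = 15457 \left(-4370\right) = -67547090$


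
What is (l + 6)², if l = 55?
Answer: 3721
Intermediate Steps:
(l + 6)² = (55 + 6)² = 61² = 3721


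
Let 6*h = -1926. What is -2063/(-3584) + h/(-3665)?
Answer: 8711359/13135360 ≈ 0.66320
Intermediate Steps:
h = -321 (h = (⅙)*(-1926) = -321)
-2063/(-3584) + h/(-3665) = -2063/(-3584) - 321/(-3665) = -2063*(-1/3584) - 321*(-1/3665) = 2063/3584 + 321/3665 = 8711359/13135360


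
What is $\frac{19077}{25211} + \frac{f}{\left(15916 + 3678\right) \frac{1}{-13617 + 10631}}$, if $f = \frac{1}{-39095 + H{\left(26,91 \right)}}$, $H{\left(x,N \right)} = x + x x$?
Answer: $\frac{7175588328040}{9482770267631} \approx 0.7567$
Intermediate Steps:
$H{\left(x,N \right)} = x + x^{2}$
$f = - \frac{1}{38393}$ ($f = \frac{1}{-39095 + 26 \left(1 + 26\right)} = \frac{1}{-39095 + 26 \cdot 27} = \frac{1}{-39095 + 702} = \frac{1}{-38393} = - \frac{1}{38393} \approx -2.6046 \cdot 10^{-5}$)
$\frac{19077}{25211} + \frac{f}{\left(15916 + 3678\right) \frac{1}{-13617 + 10631}} = \frac{19077}{25211} - \frac{1}{38393 \frac{15916 + 3678}{-13617 + 10631}} = 19077 \cdot \frac{1}{25211} - \frac{1}{38393 \frac{19594}{-2986}} = \frac{19077}{25211} - \frac{1}{38393 \cdot 19594 \left(- \frac{1}{2986}\right)} = \frac{19077}{25211} - \frac{1}{38393 \left(- \frac{9797}{1493}\right)} = \frac{19077}{25211} - - \frac{1493}{376136221} = \frac{19077}{25211} + \frac{1493}{376136221} = \frac{7175588328040}{9482770267631}$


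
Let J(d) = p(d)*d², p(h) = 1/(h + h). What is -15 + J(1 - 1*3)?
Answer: -16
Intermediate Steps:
p(h) = 1/(2*h)
J(d) = d/2 (J(d) = (1/(2*d))*d² = d/2)
-15 + J(1 - 1*3) = -15 + (1 - 1*3)/2 = -15 + (1 - 3)/2 = -15 + (½)*(-2) = -15 - 1 = -16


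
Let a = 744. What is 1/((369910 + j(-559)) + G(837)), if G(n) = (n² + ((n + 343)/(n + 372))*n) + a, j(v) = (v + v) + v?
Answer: 13/13914718 ≈ 9.3426e-7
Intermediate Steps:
j(v) = 3*v (j(v) = 2*v + v = 3*v)
G(n) = 744 + n² + n*(343 + n)/(372 + n) (G(n) = (n² + ((n + 343)/(n + 372))*n) + 744 = (n² + ((343 + n)/(372 + n))*n) + 744 = (n² + n*(343 + n)/(372 + n)) + 744 = 744 + n² + n*(343 + n)/(372 + n))
1/((369910 + j(-559)) + G(837)) = 1/((369910 + 3*(-559)) + (276768 + 837³ + 373*837² + 1087*837)/(372 + 837)) = 1/((369910 - 1677) + (276768 + 586376253 + 373*700569 + 909819)/1209) = 1/(368233 + (276768 + 586376253 + 261312237 + 909819)/1209) = 1/(368233 + (1/1209)*848875077) = 1/(368233 + 9127689/13) = 1/(13914718/13) = 13/13914718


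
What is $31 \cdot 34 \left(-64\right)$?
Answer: $-67456$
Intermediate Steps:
$31 \cdot 34 \left(-64\right) = 1054 \left(-64\right) = -67456$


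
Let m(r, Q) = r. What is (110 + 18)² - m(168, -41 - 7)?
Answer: 16216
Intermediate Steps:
(110 + 18)² - m(168, -41 - 7) = (110 + 18)² - 1*168 = 128² - 168 = 16384 - 168 = 16216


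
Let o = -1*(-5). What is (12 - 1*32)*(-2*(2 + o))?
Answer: 280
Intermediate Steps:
o = 5
(12 - 1*32)*(-2*(2 + o)) = (12 - 1*32)*(-2*(2 + 5)) = (12 - 32)*(-2*7) = -20*(-14) = 280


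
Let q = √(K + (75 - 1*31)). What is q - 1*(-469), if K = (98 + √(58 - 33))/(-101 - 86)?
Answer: 469 + 25*√2431/187 ≈ 475.59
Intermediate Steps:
K = -103/187 (K = (98 + √25)/(-187) = (98 + 5)*(-1/187) = 103*(-1/187) = -103/187 ≈ -0.55080)
q = 25*√2431/187 (q = √(-103/187 + (75 - 1*31)) = √(-103/187 + (75 - 31)) = √(-103/187 + 44) = √(8125/187) = 25*√2431/187 ≈ 6.5916)
q - 1*(-469) = 25*√2431/187 - 1*(-469) = 25*√2431/187 + 469 = 469 + 25*√2431/187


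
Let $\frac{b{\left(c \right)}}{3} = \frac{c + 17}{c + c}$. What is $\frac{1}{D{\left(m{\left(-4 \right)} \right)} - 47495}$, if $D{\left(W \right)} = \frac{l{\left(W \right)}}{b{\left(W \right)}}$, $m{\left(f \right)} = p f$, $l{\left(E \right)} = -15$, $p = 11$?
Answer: $- \frac{27}{1282805} \approx -2.1048 \cdot 10^{-5}$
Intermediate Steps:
$b{\left(c \right)} = \frac{3 \left(17 + c\right)}{2 c}$ ($b{\left(c \right)} = 3 \frac{c + 17}{c + c} = 3 \frac{17 + c}{2 c} = \frac{3 \left(17 + c\right)}{2 c}$)
$m{\left(f \right)} = 11 f$
$D{\left(W \right)} = - \frac{10 W}{17 + W}$ ($D{\left(W \right)} = - \frac{15}{\frac{3}{2} \frac{1}{W} \left(17 + W\right)} = - 15 \frac{2 W}{3 \left(17 + W\right)} = - \frac{10 W}{17 + W}$)
$\frac{1}{D{\left(m{\left(-4 \right)} \right)} - 47495} = \frac{1}{- \frac{10 \cdot 11 \left(-4\right)}{17 + 11 \left(-4\right)} - 47495} = \frac{1}{\left(-10\right) \left(-44\right) \frac{1}{17 - 44} - 47495} = \frac{1}{\left(-10\right) \left(-44\right) \frac{1}{-27} - 47495} = \frac{1}{\left(-10\right) \left(-44\right) \left(- \frac{1}{27}\right) - 47495} = \frac{1}{- \frac{440}{27} - 47495} = \frac{1}{- \frac{1282805}{27}} = - \frac{27}{1282805}$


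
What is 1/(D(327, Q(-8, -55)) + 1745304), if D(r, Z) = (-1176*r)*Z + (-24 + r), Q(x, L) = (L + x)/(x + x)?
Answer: 2/462867 ≈ 4.3209e-6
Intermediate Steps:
Q(x, L) = (L + x)/(2*x) (Q(x, L) = (L + x)/((2*x)) = (L + x)*(1/(2*x)) = (L + x)/(2*x))
D(r, Z) = -24 + r - 1176*Z*r (D(r, Z) = -1176*Z*r + (-24 + r) = -24 + r - 1176*Z*r)
1/(D(327, Q(-8, -55)) + 1745304) = 1/((-24 + 327 - 1176*(½)*(-55 - 8)/(-8)*327) + 1745304) = 1/((-24 + 327 - 1176*(½)*(-⅛)*(-63)*327) + 1745304) = 1/((-24 + 327 - 1176*63/16*327) + 1745304) = 1/((-24 + 327 - 3028347/2) + 1745304) = 1/(-3027741/2 + 1745304) = 1/(462867/2) = 2/462867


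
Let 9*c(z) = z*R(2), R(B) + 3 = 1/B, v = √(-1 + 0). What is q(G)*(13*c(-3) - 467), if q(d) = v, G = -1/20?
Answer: -2737*I/6 ≈ -456.17*I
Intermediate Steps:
G = -1/20 (G = -1*1/20 = -1/20 ≈ -0.050000)
v = I (v = √(-1) = I ≈ 1.0*I)
q(d) = I
R(B) = -3 + 1/B
c(z) = -5*z/18 (c(z) = (z*(-3 + 1/2))/9 = (z*(-3 + ½))/9 = (z*(-5/2))/9 = (-5*z/2)/9 = -5*z/18)
q(G)*(13*c(-3) - 467) = I*(13*(-5/18*(-3)) - 467) = I*(13*(⅚) - 467) = I*(65/6 - 467) = I*(-2737/6) = -2737*I/6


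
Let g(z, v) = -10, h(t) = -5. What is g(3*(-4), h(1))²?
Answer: 100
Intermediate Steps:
g(3*(-4), h(1))² = (-10)² = 100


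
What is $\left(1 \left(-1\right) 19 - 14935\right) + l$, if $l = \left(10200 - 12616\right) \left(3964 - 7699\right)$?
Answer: $9008806$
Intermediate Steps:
$l = 9023760$ ($l = \left(-2416\right) \left(-3735\right) = 9023760$)
$\left(1 \left(-1\right) 19 - 14935\right) + l = \left(1 \left(-1\right) 19 - 14935\right) + 9023760 = \left(\left(-1\right) 19 - 14935\right) + 9023760 = \left(-19 - 14935\right) + 9023760 = -14954 + 9023760 = 9008806$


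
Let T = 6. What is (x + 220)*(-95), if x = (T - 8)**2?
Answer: -21280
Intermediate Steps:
x = 4 (x = (6 - 8)**2 = (-2)**2 = 4)
(x + 220)*(-95) = (4 + 220)*(-95) = 224*(-95) = -21280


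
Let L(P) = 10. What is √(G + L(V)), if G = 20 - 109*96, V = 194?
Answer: I*√10434 ≈ 102.15*I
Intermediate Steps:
G = -10444 (G = 20 - 10464 = -10444)
√(G + L(V)) = √(-10444 + 10) = √(-10434) = I*√10434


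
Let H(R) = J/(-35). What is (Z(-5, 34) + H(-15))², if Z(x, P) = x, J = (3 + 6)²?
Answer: 65536/1225 ≈ 53.499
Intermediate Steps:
J = 81 (J = 9² = 81)
H(R) = -81/35 (H(R) = 81/(-35) = 81*(-1/35) = -81/35)
(Z(-5, 34) + H(-15))² = (-5 - 81/35)² = (-256/35)² = 65536/1225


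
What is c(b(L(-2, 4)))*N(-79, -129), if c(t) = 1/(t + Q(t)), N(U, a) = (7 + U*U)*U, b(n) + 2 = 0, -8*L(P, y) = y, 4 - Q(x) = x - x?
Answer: -246796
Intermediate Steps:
Q(x) = 4 (Q(x) = 4 - (x - x) = 4 - 1*0 = 4 + 0 = 4)
L(P, y) = -y/8
b(n) = -2 (b(n) = -2 + 0 = -2)
N(U, a) = U*(7 + U²) (N(U, a) = (7 + U²)*U = U*(7 + U²))
c(t) = 1/(4 + t) (c(t) = 1/(t + 4) = 1/(4 + t))
c(b(L(-2, 4)))*N(-79, -129) = (-79*(7 + (-79)²))/(4 - 2) = (-79*(7 + 6241))/2 = (-79*6248)/2 = (½)*(-493592) = -246796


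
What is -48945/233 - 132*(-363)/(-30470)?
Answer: -68296299/322705 ≈ -211.64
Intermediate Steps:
-48945/233 - 132*(-363)/(-30470) = -48945*1/233 + 47916*(-1/30470) = -48945/233 - 2178/1385 = -68296299/322705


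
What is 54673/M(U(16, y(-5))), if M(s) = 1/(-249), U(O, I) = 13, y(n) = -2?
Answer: -13613577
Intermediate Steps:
M(s) = -1/249
54673/M(U(16, y(-5))) = 54673/(-1/249) = 54673*(-249) = -13613577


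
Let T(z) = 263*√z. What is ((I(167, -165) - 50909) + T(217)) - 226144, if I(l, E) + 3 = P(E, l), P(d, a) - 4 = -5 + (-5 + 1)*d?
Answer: -276397 + 263*√217 ≈ -2.7252e+5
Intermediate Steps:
P(d, a) = -1 - 4*d (P(d, a) = 4 + (-5 + (-5 + 1)*d) = 4 + (-5 - 4*d) = -1 - 4*d)
I(l, E) = -4 - 4*E (I(l, E) = -3 + (-1 - 4*E) = -4 - 4*E)
((I(167, -165) - 50909) + T(217)) - 226144 = (((-4 - 4*(-165)) - 50909) + 263*√217) - 226144 = (((-4 + 660) - 50909) + 263*√217) - 226144 = ((656 - 50909) + 263*√217) - 226144 = (-50253 + 263*√217) - 226144 = -276397 + 263*√217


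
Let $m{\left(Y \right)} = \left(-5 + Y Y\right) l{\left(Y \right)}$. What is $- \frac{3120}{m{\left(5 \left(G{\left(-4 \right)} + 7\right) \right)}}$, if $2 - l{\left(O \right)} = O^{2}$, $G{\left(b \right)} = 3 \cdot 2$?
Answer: $\frac{156}{891053} \approx 0.00017507$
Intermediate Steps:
$G{\left(b \right)} = 6$
$l{\left(O \right)} = 2 - O^{2}$
$m{\left(Y \right)} = \left(-5 + Y^{2}\right) \left(2 - Y^{2}\right)$ ($m{\left(Y \right)} = \left(-5 + Y Y\right) \left(2 - Y^{2}\right) = \left(-5 + Y^{2}\right) \left(2 - Y^{2}\right)$)
$- \frac{3120}{m{\left(5 \left(G{\left(-4 \right)} + 7\right) \right)}} = - \frac{3120}{-10 - \left(5 \left(6 + 7\right)\right)^{4} + 7 \left(5 \left(6 + 7\right)\right)^{2}} = - \frac{3120}{-10 - \left(5 \cdot 13\right)^{4} + 7 \left(5 \cdot 13\right)^{2}} = - \frac{3120}{-10 - 65^{4} + 7 \cdot 65^{2}} = - \frac{3120}{-10 - 17850625 + 7 \cdot 4225} = - \frac{3120}{-10 - 17850625 + 29575} = - \frac{3120}{-17821060} = \left(-3120\right) \left(- \frac{1}{17821060}\right) = \frac{156}{891053}$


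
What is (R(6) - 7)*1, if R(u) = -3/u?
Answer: -15/2 ≈ -7.5000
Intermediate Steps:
(R(6) - 7)*1 = (-3/6 - 7)*1 = (-3*⅙ - 7)*1 = (-½ - 7)*1 = -15/2*1 = -15/2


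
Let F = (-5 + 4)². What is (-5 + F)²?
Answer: 16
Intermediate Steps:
F = 1 (F = (-1)² = 1)
(-5 + F)² = (-5 + 1)² = (-4)² = 16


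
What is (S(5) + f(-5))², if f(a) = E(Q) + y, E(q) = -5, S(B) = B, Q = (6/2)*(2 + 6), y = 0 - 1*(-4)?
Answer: 16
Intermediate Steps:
y = 4 (y = 0 + 4 = 4)
Q = 24 (Q = (6*(½))*8 = 3*8 = 24)
f(a) = -1 (f(a) = -5 + 4 = -1)
(S(5) + f(-5))² = (5 - 1)² = 4² = 16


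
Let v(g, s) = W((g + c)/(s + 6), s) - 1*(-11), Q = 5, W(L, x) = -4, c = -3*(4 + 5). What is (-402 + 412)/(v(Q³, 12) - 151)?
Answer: -5/72 ≈ -0.069444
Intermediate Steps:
c = -27 (c = -3*9 = -27)
v(g, s) = 7 (v(g, s) = -4 - 1*(-11) = -4 + 11 = 7)
(-402 + 412)/(v(Q³, 12) - 151) = (-402 + 412)/(7 - 151) = 10/(-144) = 10*(-1/144) = -5/72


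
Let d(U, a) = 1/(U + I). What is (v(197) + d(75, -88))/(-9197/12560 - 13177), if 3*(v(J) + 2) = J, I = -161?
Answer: -103136440/21351088893 ≈ -0.0048305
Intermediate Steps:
v(J) = -2 + J/3
d(U, a) = 1/(-161 + U) (d(U, a) = 1/(U - 161) = 1/(-161 + U))
(v(197) + d(75, -88))/(-9197/12560 - 13177) = ((-2 + (1/3)*197) + 1/(-161 + 75))/(-9197/12560 - 13177) = ((-2 + 197/3) + 1/(-86))/(-9197*1/12560 - 13177) = (191/3 - 1/86)/(-9197/12560 - 13177) = 16423/(258*(-165512317/12560)) = (16423/258)*(-12560/165512317) = -103136440/21351088893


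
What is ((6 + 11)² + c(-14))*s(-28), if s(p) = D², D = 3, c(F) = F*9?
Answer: 1467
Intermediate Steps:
c(F) = 9*F
s(p) = 9 (s(p) = 3² = 9)
((6 + 11)² + c(-14))*s(-28) = ((6 + 11)² + 9*(-14))*9 = (17² - 126)*9 = (289 - 126)*9 = 163*9 = 1467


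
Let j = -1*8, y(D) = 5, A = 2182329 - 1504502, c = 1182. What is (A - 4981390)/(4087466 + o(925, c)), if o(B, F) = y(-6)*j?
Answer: -4303563/4087426 ≈ -1.0529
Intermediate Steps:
A = 677827
j = -8
o(B, F) = -40 (o(B, F) = 5*(-8) = -40)
(A - 4981390)/(4087466 + o(925, c)) = (677827 - 4981390)/(4087466 - 40) = -4303563/4087426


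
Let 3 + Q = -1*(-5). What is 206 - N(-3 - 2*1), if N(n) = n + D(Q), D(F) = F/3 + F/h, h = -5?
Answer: 3161/15 ≈ 210.73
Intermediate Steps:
Q = 2 (Q = -3 - 1*(-5) = -3 + 5 = 2)
D(F) = 2*F/15 (D(F) = F/3 + F/(-5) = F*(1/3) + F*(-1/5) = F/3 - F/5 = 2*F/15)
N(n) = 4/15 + n (N(n) = n + (2/15)*2 = n + 4/15 = 4/15 + n)
206 - N(-3 - 2*1) = 206 - (4/15 + (-3 - 2*1)) = 206 - (4/15 + (-3 - 2)) = 206 - (4/15 - 5) = 206 - 1*(-71/15) = 206 + 71/15 = 3161/15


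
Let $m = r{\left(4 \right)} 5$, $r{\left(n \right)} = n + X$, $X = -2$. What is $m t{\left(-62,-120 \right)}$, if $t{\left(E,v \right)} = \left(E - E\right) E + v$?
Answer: $-1200$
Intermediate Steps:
$t{\left(E,v \right)} = v$ ($t{\left(E,v \right)} = 0 E + v = 0 + v = v$)
$r{\left(n \right)} = -2 + n$ ($r{\left(n \right)} = n - 2 = -2 + n$)
$m = 10$ ($m = \left(-2 + 4\right) 5 = 2 \cdot 5 = 10$)
$m t{\left(-62,-120 \right)} = 10 \left(-120\right) = -1200$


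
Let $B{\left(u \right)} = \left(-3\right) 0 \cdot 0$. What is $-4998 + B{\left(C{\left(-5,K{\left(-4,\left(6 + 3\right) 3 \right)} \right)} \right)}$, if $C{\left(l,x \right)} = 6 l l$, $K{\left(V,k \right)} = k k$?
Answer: $-4998$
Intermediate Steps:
$K{\left(V,k \right)} = k^{2}$
$C{\left(l,x \right)} = 6 l^{2}$
$B{\left(u \right)} = 0$ ($B{\left(u \right)} = 0 \cdot 0 = 0$)
$-4998 + B{\left(C{\left(-5,K{\left(-4,\left(6 + 3\right) 3 \right)} \right)} \right)} = -4998 + 0 = -4998$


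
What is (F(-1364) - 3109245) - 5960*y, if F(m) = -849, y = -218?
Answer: -1810814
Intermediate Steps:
(F(-1364) - 3109245) - 5960*y = (-849 - 3109245) - 5960*(-218) = -3110094 + 1299280 = -1810814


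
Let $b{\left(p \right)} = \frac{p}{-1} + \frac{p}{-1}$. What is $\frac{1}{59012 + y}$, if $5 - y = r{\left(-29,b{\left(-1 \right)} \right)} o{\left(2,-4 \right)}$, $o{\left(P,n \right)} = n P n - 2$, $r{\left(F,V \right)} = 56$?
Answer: $\frac{1}{57337} \approx 1.7441 \cdot 10^{-5}$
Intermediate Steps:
$b{\left(p \right)} = - 2 p$ ($b{\left(p \right)} = p \left(-1\right) + p \left(-1\right) = - p - p = - 2 p$)
$o{\left(P,n \right)} = -2 + P n^{2}$ ($o{\left(P,n \right)} = P n n - 2 = P n^{2} - 2 = -2 + P n^{2}$)
$y = -1675$ ($y = 5 - 56 \left(-2 + 2 \left(-4\right)^{2}\right) = 5 - 56 \left(-2 + 2 \cdot 16\right) = 5 - 56 \left(-2 + 32\right) = 5 - 56 \cdot 30 = 5 - 1680 = -1675$)
$\frac{1}{59012 + y} = \frac{1}{59012 - 1675} = \frac{1}{57337}$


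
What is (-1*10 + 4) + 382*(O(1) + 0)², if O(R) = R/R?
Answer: 376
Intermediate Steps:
O(R) = 1
(-1*10 + 4) + 382*(O(1) + 0)² = (-1*10 + 4) + 382*(1 + 0)² = (-10 + 4) + 382*1² = -6 + 382*1 = -6 + 382 = 376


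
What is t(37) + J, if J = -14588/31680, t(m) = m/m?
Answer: 4273/7920 ≈ 0.53952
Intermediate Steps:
t(m) = 1
J = -3647/7920 (J = -14588*1/31680 = -3647/7920 ≈ -0.46048)
t(37) + J = 1 - 3647/7920 = 4273/7920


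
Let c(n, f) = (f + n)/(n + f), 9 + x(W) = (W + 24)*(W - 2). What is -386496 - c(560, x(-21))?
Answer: -386497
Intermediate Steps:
x(W) = -9 + (-2 + W)*(24 + W) (x(W) = -9 + (W + 24)*(W - 2) = -9 + (24 + W)*(-2 + W) = -9 + (-2 + W)*(24 + W))
c(n, f) = 1 (c(n, f) = (f + n)/(f + n) = 1)
-386496 - c(560, x(-21)) = -386496 - 1*1 = -386496 - 1 = -386497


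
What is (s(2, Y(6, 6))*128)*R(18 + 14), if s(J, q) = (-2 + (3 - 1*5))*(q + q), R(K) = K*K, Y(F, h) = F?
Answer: -6291456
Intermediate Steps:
R(K) = K²
s(J, q) = -8*q (s(J, q) = (-2 + (3 - 5))*(2*q) = (-2 - 2)*(2*q) = -8*q)
(s(2, Y(6, 6))*128)*R(18 + 14) = (-8*6*128)*(18 + 14)² = -48*128*32² = -6144*1024 = -6291456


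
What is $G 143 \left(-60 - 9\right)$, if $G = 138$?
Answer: $-1361646$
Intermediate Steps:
$G 143 \left(-60 - 9\right) = 138 \cdot 143 \left(-60 - 9\right) = 19734 \left(-69\right) = -1361646$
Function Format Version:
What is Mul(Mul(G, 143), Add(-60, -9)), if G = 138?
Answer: -1361646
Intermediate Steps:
Mul(Mul(G, 143), Add(-60, -9)) = Mul(Mul(138, 143), Add(-60, -9)) = Mul(19734, -69) = -1361646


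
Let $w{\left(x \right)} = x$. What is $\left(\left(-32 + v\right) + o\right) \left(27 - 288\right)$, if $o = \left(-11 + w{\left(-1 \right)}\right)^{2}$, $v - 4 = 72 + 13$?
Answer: $-52461$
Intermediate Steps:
$v = 89$ ($v = 4 + \left(72 + 13\right) = 4 + 85 = 89$)
$o = 144$ ($o = \left(-11 - 1\right)^{2} = \left(-12\right)^{2} = 144$)
$\left(\left(-32 + v\right) + o\right) \left(27 - 288\right) = \left(\left(-32 + 89\right) + 144\right) \left(27 - 288\right) = \left(57 + 144\right) \left(-261\right) = 201 \left(-261\right) = -52461$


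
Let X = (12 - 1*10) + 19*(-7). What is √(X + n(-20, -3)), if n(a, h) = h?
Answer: I*√134 ≈ 11.576*I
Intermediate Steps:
X = -131 (X = (12 - 10) - 133 = 2 - 133 = -131)
√(X + n(-20, -3)) = √(-131 - 3) = √(-134) = I*√134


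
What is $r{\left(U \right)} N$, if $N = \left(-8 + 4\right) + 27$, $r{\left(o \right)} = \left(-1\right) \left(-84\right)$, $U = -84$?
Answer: $1932$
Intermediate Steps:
$r{\left(o \right)} = 84$
$N = 23$ ($N = -4 + 27 = 23$)
$r{\left(U \right)} N = 84 \cdot 23 = 1932$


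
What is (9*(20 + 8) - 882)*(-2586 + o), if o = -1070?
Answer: 2303280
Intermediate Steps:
(9*(20 + 8) - 882)*(-2586 + o) = (9*(20 + 8) - 882)*(-2586 - 1070) = (9*28 - 882)*(-3656) = (252 - 882)*(-3656) = -630*(-3656) = 2303280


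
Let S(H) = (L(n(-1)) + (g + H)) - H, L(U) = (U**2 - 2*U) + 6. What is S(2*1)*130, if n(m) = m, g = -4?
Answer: 650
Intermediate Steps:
L(U) = 6 + U**2 - 2*U
S(H) = 5 (S(H) = ((6 + (-1)**2 - 2*(-1)) + (-4 + H)) - H = ((6 + 1 + 2) + (-4 + H)) - H = (9 + (-4 + H)) - H = (5 + H) - H = 5)
S(2*1)*130 = 5*130 = 650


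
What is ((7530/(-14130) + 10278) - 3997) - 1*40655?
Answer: -16190405/471 ≈ -34375.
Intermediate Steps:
((7530/(-14130) + 10278) - 3997) - 1*40655 = ((7530*(-1/14130) + 10278) - 3997) - 40655 = ((-251/471 + 10278) - 3997) - 40655 = (4840687/471 - 3997) - 40655 = 2958100/471 - 40655 = -16190405/471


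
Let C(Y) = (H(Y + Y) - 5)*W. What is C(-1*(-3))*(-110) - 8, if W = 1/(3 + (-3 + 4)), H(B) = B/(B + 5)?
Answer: 229/2 ≈ 114.50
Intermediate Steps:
H(B) = B/(5 + B)
W = 1/4 (W = 1/(3 + 1) = 1/4 ≈ 0.25000)
C(Y) = -5/4 + Y/(2*(5 + 2*Y)) (C(Y) = ((Y + Y)/(5 + (Y + Y)) - 5)*(1/4) = ((2*Y)/(5 + 2*Y) - 5)*(1/4) = (2*Y/(5 + 2*Y) - 5)*(1/4) = (-5 + 2*Y/(5 + 2*Y))*(1/4) = -5/4 + Y/(2*(5 + 2*Y)))
C(-1*(-3))*(-110) - 8 = ((-25 - (-8)*(-3))/(4*(5 + 2*(-1*(-3)))))*(-110) - 8 = ((-25 - 8*3)/(4*(5 + 2*3)))*(-110) - 8 = ((-25 - 24)/(4*(5 + 6)))*(-110) - 8 = ((1/4)*(-49)/11)*(-110) - 8 = ((1/4)*(1/11)*(-49))*(-110) - 8 = -49/44*(-110) - 8 = 245/2 - 8 = 229/2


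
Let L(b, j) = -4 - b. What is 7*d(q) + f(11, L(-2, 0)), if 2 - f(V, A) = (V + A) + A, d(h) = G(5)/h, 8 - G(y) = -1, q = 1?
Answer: 58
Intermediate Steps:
G(y) = 9 (G(y) = 8 - 1*(-1) = 8 + 1 = 9)
d(h) = 9/h
f(V, A) = 2 - V - 2*A (f(V, A) = 2 - ((V + A) + A) = 2 - ((A + V) + A) = 2 - (V + 2*A) = 2 + (-V - 2*A) = 2 - V - 2*A)
7*d(q) + f(11, L(-2, 0)) = 7*(9/1) + (2 - 1*11 - 2*(-4 - 1*(-2))) = 7*(9*1) + (2 - 11 - 2*(-4 + 2)) = 7*9 + (2 - 11 - 2*(-2)) = 63 + (2 - 11 + 4) = 63 - 5 = 58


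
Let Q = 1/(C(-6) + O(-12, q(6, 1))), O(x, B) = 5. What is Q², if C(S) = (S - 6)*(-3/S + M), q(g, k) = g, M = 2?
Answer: 1/625 ≈ 0.0016000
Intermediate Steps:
C(S) = (-6 + S)*(2 - 3/S) (C(S) = (S - 6)*(-3/S + 2) = (-6 + S)*(2 - 3/S))
Q = -1/25 (Q = 1/((-15 + 2*(-6) + 18/(-6)) + 5) = 1/((-15 - 12 + 18*(-⅙)) + 5) = 1/((-15 - 12 - 3) + 5) = 1/(-30 + 5) = 1/(-25) = -1/25 ≈ -0.040000)
Q² = (-1/25)² = 1/625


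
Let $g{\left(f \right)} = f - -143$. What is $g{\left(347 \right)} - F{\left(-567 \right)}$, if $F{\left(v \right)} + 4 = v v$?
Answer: $-320995$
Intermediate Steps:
$g{\left(f \right)} = 143 + f$ ($g{\left(f \right)} = f + 143 = 143 + f$)
$F{\left(v \right)} = -4 + v^{2}$ ($F{\left(v \right)} = -4 + v v = -4 + v^{2}$)
$g{\left(347 \right)} - F{\left(-567 \right)} = \left(143 + 347\right) - \left(-4 + \left(-567\right)^{2}\right) = 490 - \left(-4 + 321489\right) = 490 - 321485 = -320995$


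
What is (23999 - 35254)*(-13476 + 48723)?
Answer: -396704985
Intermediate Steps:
(23999 - 35254)*(-13476 + 48723) = -11255*35247 = -396704985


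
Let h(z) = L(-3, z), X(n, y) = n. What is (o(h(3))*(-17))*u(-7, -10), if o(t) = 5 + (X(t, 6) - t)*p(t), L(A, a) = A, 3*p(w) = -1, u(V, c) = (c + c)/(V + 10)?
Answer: 1700/3 ≈ 566.67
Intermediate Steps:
u(V, c) = 2*c/(10 + V) (u(V, c) = (2*c)/(10 + V) = 2*c/(10 + V))
p(w) = -⅓ (p(w) = (⅓)*(-1) = -⅓)
h(z) = -3
o(t) = 5 (o(t) = 5 + (t - t)*(-⅓) = 5 + 0*(-⅓) = 5 + 0 = 5)
(o(h(3))*(-17))*u(-7, -10) = (5*(-17))*(2*(-10)/(10 - 7)) = -170*(-10)/3 = -85*(-20/3) = 1700/3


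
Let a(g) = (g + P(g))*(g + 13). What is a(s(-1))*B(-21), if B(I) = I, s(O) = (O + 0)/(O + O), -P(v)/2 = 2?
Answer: 3969/4 ≈ 992.25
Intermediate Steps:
P(v) = -4 (P(v) = -2*2 = -4)
s(O) = 1/2 (s(O) = O/((2*O)) = O*(1/(2*O)) = 1/2)
a(g) = (-4 + g)*(13 + g) (a(g) = (g - 4)*(g + 13) = (-4 + g)*(13 + g))
a(s(-1))*B(-21) = (-52 + (1/2)**2 + 9*(1/2))*(-21) = (-52 + 1/4 + 9/2)*(-21) = -189/4*(-21) = 3969/4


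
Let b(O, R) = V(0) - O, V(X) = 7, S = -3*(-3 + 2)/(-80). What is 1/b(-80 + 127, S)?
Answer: -1/40 ≈ -0.025000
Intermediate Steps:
S = -3/80 (S = -3*(-1)*(-1/80) = 3*(-1/80) = -3/80 ≈ -0.037500)
b(O, R) = 7 - O
1/b(-80 + 127, S) = 1/(7 - (-80 + 127)) = 1/(7 - 1*47) = 1/(7 - 47) = 1/(-40) = -1/40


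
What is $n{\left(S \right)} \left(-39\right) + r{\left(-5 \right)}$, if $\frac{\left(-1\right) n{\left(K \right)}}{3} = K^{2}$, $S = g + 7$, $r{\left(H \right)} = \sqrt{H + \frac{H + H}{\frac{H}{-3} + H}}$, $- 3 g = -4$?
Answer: $8125 + i \sqrt{2} \approx 8125.0 + 1.4142 i$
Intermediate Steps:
$g = \frac{4}{3}$ ($g = \left(- \frac{1}{3}\right) \left(-4\right) = \frac{4}{3} \approx 1.3333$)
$r{\left(H \right)} = \sqrt{3 + H}$ ($r{\left(H \right)} = \sqrt{H + \frac{2 H}{H \left(- \frac{1}{3}\right) + H}} = \sqrt{H + \frac{2 H}{- \frac{H}{3} + H}} = \sqrt{H + \frac{2 H}{\frac{2}{3} H}} = \sqrt{H + 2 H \frac{3}{2 H}} = \sqrt{H + 3} = \sqrt{3 + H}$)
$S = \frac{25}{3}$ ($S = \frac{4}{3} + 7 = \frac{25}{3} \approx 8.3333$)
$n{\left(K \right)} = - 3 K^{2}$
$n{\left(S \right)} \left(-39\right) + r{\left(-5 \right)} = - 3 \left(\frac{25}{3}\right)^{2} \left(-39\right) + \sqrt{3 - 5} = \left(-3\right) \frac{625}{9} \left(-39\right) + \sqrt{-2} = \left(- \frac{625}{3}\right) \left(-39\right) + i \sqrt{2} = 8125 + i \sqrt{2}$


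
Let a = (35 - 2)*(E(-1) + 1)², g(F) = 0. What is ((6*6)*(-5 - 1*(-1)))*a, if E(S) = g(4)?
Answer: -4752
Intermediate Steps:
E(S) = 0
a = 33 (a = (35 - 2)*(0 + 1)² = 33*1² = 33*1 = 33)
((6*6)*(-5 - 1*(-1)))*a = ((6*6)*(-5 - 1*(-1)))*33 = (36*(-5 + 1))*33 = (36*(-4))*33 = -144*33 = -4752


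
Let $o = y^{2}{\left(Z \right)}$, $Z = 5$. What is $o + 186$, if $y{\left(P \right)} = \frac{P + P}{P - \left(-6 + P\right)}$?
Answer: $\frac{1699}{9} \approx 188.78$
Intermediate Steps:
$y{\left(P \right)} = \frac{P}{3}$ ($y{\left(P \right)} = \frac{2 P}{6} = 2 P \frac{1}{6} = \frac{P}{3}$)
$o = \frac{25}{9}$ ($o = \left(\frac{1}{3} \cdot 5\right)^{2} = \left(\frac{5}{3}\right)^{2} = \frac{25}{9} \approx 2.7778$)
$o + 186 = \frac{25}{9} + 186 = \frac{1699}{9}$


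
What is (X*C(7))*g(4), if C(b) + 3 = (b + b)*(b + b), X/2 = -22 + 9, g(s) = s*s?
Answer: -80288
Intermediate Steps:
g(s) = s²
X = -26 (X = 2*(-22 + 9) = 2*(-13) = -26)
C(b) = -3 + 4*b² (C(b) = -3 + (b + b)*(b + b) = -3 + (2*b)*(2*b) = -3 + 4*b²)
(X*C(7))*g(4) = -26*(-3 + 4*7²)*4² = -26*(-3 + 4*49)*16 = -26*(-3 + 196)*16 = -26*193*16 = -5018*16 = -80288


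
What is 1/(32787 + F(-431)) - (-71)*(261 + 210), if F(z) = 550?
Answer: 1114822618/33337 ≈ 33441.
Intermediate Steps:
1/(32787 + F(-431)) - (-71)*(261 + 210) = 1/(32787 + 550) - (-71)*(261 + 210) = 1/33337 - (-71)*471 = 1/33337 - 1*(-33441) = 1/33337 + 33441 = 1114822618/33337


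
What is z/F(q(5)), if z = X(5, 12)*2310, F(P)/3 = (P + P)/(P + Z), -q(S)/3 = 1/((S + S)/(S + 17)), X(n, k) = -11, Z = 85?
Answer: 150920/3 ≈ 50307.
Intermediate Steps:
q(S) = -3*(17 + S)/(2*S) (q(S) = -3*(S + 17)/(S + S) = -3*(17 + S)/(2*S))
F(P) = 6*P/(85 + P) (F(P) = 3*((P + P)/(P + 85)) = 3*((2*P)/(85 + P)) = 3*(2*P/(85 + P)) = 6*P/(85 + P))
z = -25410 (z = -11*2310 = -25410)
z/F(q(5)) = -25410*5*(85 + (3/2)*(-17 - 1*5)/5)/(9*(-17 - 1*5)) = -25410*5*(85 + (3/2)*(⅕)*(-17 - 5))/(9*(-17 - 5)) = -25410/(6*((3/2)*(⅕)*(-22))/(85 + (3/2)*(⅕)*(-22))) = -25410/(6*(-33/5)/(85 - 33/5)) = -25410/(6*(-33/5)/(392/5)) = -25410/(6*(-33/5)*(5/392)) = -25410/(-99/196) = -25410*(-196/99) = 150920/3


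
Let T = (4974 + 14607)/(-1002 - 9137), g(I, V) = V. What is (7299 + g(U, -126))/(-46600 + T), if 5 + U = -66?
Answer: -72727047/472496981 ≈ -0.15392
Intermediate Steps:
U = -71 (U = -5 - 66 = -71)
T = -19581/10139 (T = 19581/(-10139) = 19581*(-1/10139) = -19581/10139 ≈ -1.9313)
(7299 + g(U, -126))/(-46600 + T) = (7299 - 126)/(-46600 - 19581/10139) = 7173/(-472496981/10139) = 7173*(-10139/472496981) = -72727047/472496981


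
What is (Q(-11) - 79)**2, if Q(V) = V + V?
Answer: 10201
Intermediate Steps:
Q(V) = 2*V
(Q(-11) - 79)**2 = (2*(-11) - 79)**2 = (-22 - 79)**2 = (-101)**2 = 10201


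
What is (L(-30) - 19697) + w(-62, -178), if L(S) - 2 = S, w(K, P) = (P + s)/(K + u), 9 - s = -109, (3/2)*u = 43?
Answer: -98616/5 ≈ -19723.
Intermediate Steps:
u = 86/3 (u = (⅔)*43 = 86/3 ≈ 28.667)
s = 118 (s = 9 - 1*(-109) = 9 + 109 = 118)
w(K, P) = (118 + P)/(86/3 + K) (w(K, P) = (P + 118)/(K + 86/3) = (118 + P)/(86/3 + K))
L(S) = 2 + S
(L(-30) - 19697) + w(-62, -178) = ((2 - 30) - 19697) + 3*(118 - 178)/(86 + 3*(-62)) = (-28 - 19697) + 3*(-60)/(86 - 186) = -19725 + 3*(-60)/(-100) = -19725 + 3*(-1/100)*(-60) = -19725 + 9/5 = -98616/5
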